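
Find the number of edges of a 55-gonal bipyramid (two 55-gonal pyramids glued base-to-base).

165

A bipyramid over an n-gon has 2n triangular faces and n + 2 vertices: V = 55 + 2 = 57, E = 3·55 = 165, F = 2·55 = 110.
Check: V − E + F = 57 − 165 + 110 = 2.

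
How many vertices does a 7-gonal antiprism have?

An antiprism on an n-gon has two n-gon caps and 2n triangles: V = 2·7 = 14, E = 4·7 = 28, F = 2·7 + 2 = 16.

14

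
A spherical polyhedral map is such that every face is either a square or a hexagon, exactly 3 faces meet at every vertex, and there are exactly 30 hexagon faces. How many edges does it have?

Let x be the number of squares; then F = 30 + x.
Edge–face incidences: 2E = 6·30 + 4·x = 180 + 4x.
Every vertex has degree 3, so 3V = 2E.
Euler: V − E + F = 2 ⇒ (2E)/3 − E + (30 + x) = 2.
Multiply by 6: 2·(2E) − 3·(2E) + 6·(30 + x) = 12, i.e. 180 + 6x − (180 + 4x) = 12.
Collecting terms: 2x = 12, so x = 6.
Then 2E = 180 + 4·6 = 204, so E = 102, V = 2E/3 = 68, F = 30 + 6 = 36.

102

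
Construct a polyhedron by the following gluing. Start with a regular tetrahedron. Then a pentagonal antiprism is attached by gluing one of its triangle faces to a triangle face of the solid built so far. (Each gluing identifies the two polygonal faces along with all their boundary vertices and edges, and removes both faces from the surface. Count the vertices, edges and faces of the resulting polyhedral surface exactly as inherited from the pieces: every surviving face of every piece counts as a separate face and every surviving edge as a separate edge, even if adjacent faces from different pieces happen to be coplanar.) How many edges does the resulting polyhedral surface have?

23

A regular tetrahedron: V=4, E=6, F=4.
Attach a pentagonal antiprism (V=10, E=20, F=12) along a 3-gon: merge 3 vertices and 3 edges, delete both glued faces → V=11, E=23, F=14.
Check: V − E + F = 11 − 23 + 14 = 2.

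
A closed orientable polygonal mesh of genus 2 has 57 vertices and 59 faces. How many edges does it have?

For a closed orientable surface of genus 2, χ = 2 − 2·2 = -2.
E = V + F − (-2) = 57 + 59 − (-2) = 118.

118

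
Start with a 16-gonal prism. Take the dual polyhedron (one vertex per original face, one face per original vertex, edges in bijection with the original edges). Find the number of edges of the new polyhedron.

48

The base solid has V = 32, E = 48, F = 18.
The dual swaps V and F and preserves E: V′ = F = 18, E′ = E = 48, F′ = V = 32.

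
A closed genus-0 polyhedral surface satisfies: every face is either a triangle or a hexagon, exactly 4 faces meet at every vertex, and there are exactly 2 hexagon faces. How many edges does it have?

24

Let x be the number of triangles; then F = 2 + x.
Edge–face incidences: 2E = 6·2 + 3·x = 12 + 3x.
Every vertex has degree 4, so 4V = 2E.
Euler: V − E + F = 2 ⇒ (2E)/4 − E + (2 + x) = 2.
Multiply by 8: 2·(2E) − 4·(2E) + 8·(2 + x) = 16, i.e. 16 + 8x − 2·(12 + 3x) = 16.
Collecting terms: 2x − 8 = 16, so 2x = 24, so x = 12.
Then 2E = 12 + 3·12 = 48, so E = 24, V = 2E/4 = 12, F = 2 + 12 = 14.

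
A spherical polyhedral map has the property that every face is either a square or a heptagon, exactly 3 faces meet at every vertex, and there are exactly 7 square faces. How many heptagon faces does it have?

2

Let x be the number of heptagons; then F = 7 + x.
Edge–face incidences: 2E = 4·7 + 7·x = 28 + 7x.
Every vertex has degree 3, so 3V = 2E.
Euler: V − E + F = 2 ⇒ (2E)/3 − E + (7 + x) = 2.
Multiply by 6: 2·(2E) − 3·(2E) + 6·(7 + x) = 12, i.e. 42 + 6x − (28 + 7x) = 12.
Collecting terms: −x + 14 = 12, so −x = −2, so x = 2.
Then 2E = 28 + 7·2 = 42, so E = 21, V = 2E/3 = 14, F = 7 + 2 = 9.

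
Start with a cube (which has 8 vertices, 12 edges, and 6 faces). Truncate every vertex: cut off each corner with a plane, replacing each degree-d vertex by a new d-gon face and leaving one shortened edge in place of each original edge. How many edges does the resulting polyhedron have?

Truncation replaces each original edge-end by a new vertex, so V′ = 2E = 24.
Each original edge survives, and each old vertex of degree d contributes d new edges; summing degrees gives Σd = 2E, so E′ = E + 2E = 3E = 36.
Each original face survives and each original vertex becomes one new face: F′ = F + V = 14.

36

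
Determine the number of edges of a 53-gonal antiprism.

An antiprism on an n-gon has two n-gon caps and 2n triangles: V = 2·53 = 106, E = 4·53 = 212, F = 2·53 + 2 = 108.
Check: V − E + F = 106 − 212 + 108 = 2.

212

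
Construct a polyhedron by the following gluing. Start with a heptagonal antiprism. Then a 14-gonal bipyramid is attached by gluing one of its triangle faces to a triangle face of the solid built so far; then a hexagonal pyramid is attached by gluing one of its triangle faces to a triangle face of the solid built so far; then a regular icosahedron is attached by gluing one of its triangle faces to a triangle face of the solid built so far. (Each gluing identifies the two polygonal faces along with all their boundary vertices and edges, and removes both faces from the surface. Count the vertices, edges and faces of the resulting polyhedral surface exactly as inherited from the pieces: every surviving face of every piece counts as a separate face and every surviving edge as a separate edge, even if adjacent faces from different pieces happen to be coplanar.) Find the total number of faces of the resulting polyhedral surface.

65

A heptagonal antiprism: V=14, E=28, F=16.
Attach a 14-gonal bipyramid (V=16, E=42, F=28) along a 3-gon: merge 3 vertices and 3 edges, delete both glued faces → V=27, E=67, F=42.
Attach a hexagonal pyramid (V=7, E=12, F=7) along a 3-gon: merge 3 vertices and 3 edges, delete both glued faces → V=31, E=76, F=47.
Attach a regular icosahedron (V=12, E=30, F=20) along a 3-gon: merge 3 vertices and 3 edges, delete both glued faces → V=40, E=103, F=65.
Check: V − E + F = 40 − 103 + 65 = 2.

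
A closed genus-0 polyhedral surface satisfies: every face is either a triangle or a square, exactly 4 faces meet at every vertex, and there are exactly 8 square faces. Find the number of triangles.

8

Let x be the number of triangles; then F = 8 + x.
Edge–face incidences: 2E = 4·8 + 3·x = 32 + 3x.
Every vertex has degree 4, so 4V = 2E.
Euler: V − E + F = 2 ⇒ (2E)/4 − E + (8 + x) = 2.
Multiply by 8: 2·(2E) − 4·(2E) + 8·(8 + x) = 16, i.e. 64 + 8x − 2·(32 + 3x) = 16.
Collecting terms: 2x = 16, so x = 8.
Then 2E = 32 + 3·8 = 56, so E = 28, V = 2E/4 = 14, F = 8 + 8 = 16.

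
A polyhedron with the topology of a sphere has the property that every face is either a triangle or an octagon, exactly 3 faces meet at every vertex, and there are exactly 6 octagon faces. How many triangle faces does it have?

Let x be the number of triangles; then F = 6 + x.
Edge–face incidences: 2E = 8·6 + 3·x = 48 + 3x.
Every vertex has degree 3, so 3V = 2E.
Euler: V − E + F = 2 ⇒ (2E)/3 − E + (6 + x) = 2.
Multiply by 6: 2·(2E) − 3·(2E) + 6·(6 + x) = 12, i.e. 36 + 6x − (48 + 3x) = 12.
Collecting terms: 3x − 12 = 12, so 3x = 24, so x = 8.
Then 2E = 48 + 3·8 = 72, so E = 36, V = 2E/3 = 24, F = 6 + 8 = 14.

8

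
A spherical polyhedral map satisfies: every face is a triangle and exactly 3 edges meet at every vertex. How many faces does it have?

4

Each face has 3 edges and each edge borders two faces, so 2E = 3F.
Each vertex has degree 3, so 3V = 2E and hence V = 3F/3.
Euler: V − E + F = 2 ⇒ (3F/3) − (3F/2) + F = 2.
Multiply by 6: (6 − 9 + 6)F = 12, i.e. 3F = 12.
So F = 4, E = 3·4/2 = 6, V = 3·4/3 = 4.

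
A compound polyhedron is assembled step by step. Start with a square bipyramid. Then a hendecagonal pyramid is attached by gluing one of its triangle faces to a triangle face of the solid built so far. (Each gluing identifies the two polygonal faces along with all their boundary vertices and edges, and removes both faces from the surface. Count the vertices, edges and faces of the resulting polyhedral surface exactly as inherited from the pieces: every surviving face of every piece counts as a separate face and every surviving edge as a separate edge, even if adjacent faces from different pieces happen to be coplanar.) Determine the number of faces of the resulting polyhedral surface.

A square bipyramid: V=6, E=12, F=8.
Attach a hendecagonal pyramid (V=12, E=22, F=12) along a 3-gon: merge 3 vertices and 3 edges, delete both glued faces → V=15, E=31, F=18.
Check: V − E + F = 15 − 31 + 18 = 2.

18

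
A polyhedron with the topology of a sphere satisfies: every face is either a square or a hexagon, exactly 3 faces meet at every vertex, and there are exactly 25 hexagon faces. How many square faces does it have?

Let x be the number of squares; then F = 25 + x.
Edge–face incidences: 2E = 6·25 + 4·x = 150 + 4x.
Every vertex has degree 3, so 3V = 2E.
Euler: V − E + F = 2 ⇒ (2E)/3 − E + (25 + x) = 2.
Multiply by 6: 2·(2E) − 3·(2E) + 6·(25 + x) = 12, i.e. 150 + 6x − (150 + 4x) = 12.
Collecting terms: 2x = 12, so x = 6.
Then 2E = 150 + 4·6 = 174, so E = 87, V = 2E/3 = 58, F = 25 + 6 = 31.

6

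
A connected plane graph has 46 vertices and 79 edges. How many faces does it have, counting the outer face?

35

Euler's formula for a connected plane graph: V − E + F = 2, so F = 2 − 46 + 79 = 35.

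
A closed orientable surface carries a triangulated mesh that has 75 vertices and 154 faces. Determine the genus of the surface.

2

Every face is a triangle, so 2E = 3·154 = 462, giving E = 231.
χ = V − E + F = 75 − 231 + 154 = -2.
For a closed orientable surface χ = 2 − 2g, so g = (2 − (-2))/2 = 2.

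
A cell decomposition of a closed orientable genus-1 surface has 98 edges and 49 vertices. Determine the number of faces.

For a closed orientable surface of genus 1, χ = 2 − 2·1 = 0.
F = 0 − V + E = 0 − 49 + 98 = 49.

49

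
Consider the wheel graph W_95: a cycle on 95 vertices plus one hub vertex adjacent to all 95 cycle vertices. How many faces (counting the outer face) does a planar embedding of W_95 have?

W_95 has V = 95 + 1 = 96 vertices and E = 2·95 = 190 edges.
By Euler's formula F = 2 − V + E = 2 − 96 + 190 = 96.

96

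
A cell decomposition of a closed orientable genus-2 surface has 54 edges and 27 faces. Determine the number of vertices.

For a closed orientable surface of genus 2, χ = 2 − 2·2 = -2.
V = -2 + E − F = -2 + 54 − 27 = 25.

25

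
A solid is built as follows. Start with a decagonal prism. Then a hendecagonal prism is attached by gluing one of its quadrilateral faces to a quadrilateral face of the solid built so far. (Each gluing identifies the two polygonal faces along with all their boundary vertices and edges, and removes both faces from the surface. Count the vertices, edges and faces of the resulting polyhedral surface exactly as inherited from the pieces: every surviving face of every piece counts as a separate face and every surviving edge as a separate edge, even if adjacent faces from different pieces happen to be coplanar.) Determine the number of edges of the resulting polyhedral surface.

A decagonal prism: V=20, E=30, F=12.
Attach a hendecagonal prism (V=22, E=33, F=13) along a 4-gon: merge 4 vertices and 4 edges, delete both glued faces → V=38, E=59, F=23.
Check: V − E + F = 38 − 59 + 23 = 2.

59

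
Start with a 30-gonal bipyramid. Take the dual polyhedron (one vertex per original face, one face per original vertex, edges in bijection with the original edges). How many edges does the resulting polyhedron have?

The base solid has V = 32, E = 90, F = 60.
The dual swaps V and F and preserves E: V′ = F = 60, E′ = E = 90, F′ = V = 32.

90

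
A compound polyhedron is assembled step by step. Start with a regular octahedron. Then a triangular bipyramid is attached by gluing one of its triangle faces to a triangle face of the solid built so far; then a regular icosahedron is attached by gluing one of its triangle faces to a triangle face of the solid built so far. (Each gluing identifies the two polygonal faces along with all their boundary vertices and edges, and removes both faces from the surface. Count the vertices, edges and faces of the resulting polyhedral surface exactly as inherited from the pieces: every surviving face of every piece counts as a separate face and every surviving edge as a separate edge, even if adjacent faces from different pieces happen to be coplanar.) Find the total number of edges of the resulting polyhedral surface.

45

A regular octahedron: V=6, E=12, F=8.
Attach a triangular bipyramid (V=5, E=9, F=6) along a 3-gon: merge 3 vertices and 3 edges, delete both glued faces → V=8, E=18, F=12.
Attach a regular icosahedron (V=12, E=30, F=20) along a 3-gon: merge 3 vertices and 3 edges, delete both glued faces → V=17, E=45, F=30.
Check: V − E + F = 17 − 45 + 30 = 2.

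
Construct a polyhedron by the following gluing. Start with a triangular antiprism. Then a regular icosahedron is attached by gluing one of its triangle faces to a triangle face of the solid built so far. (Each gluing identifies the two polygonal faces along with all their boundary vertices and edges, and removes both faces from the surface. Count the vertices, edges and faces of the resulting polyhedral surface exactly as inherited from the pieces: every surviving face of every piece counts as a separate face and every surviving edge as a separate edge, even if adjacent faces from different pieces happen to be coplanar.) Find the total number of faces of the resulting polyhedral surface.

26

A triangular antiprism: V=6, E=12, F=8.
Attach a regular icosahedron (V=12, E=30, F=20) along a 3-gon: merge 3 vertices and 3 edges, delete both glued faces → V=15, E=39, F=26.
Check: V − E + F = 15 − 39 + 26 = 2.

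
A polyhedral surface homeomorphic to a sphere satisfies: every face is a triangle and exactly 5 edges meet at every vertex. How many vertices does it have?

Each face has 3 edges and each edge borders two faces, so 2E = 3F.
Each vertex has degree 5, so 5V = 2E and hence V = 3F/5.
Euler: V − E + F = 2 ⇒ (3F/5) − (3F/2) + F = 2.
Multiply by 10: (6 − 15 + 10)F = 20, i.e. 1F = 20.
So F = 20, E = 3·20/2 = 30, V = 3·20/5 = 12.

12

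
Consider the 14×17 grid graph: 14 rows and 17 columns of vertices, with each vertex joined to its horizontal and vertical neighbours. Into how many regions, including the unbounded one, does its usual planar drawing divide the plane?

209

The grid has V = 14·17 = 238 vertices and E = 14·16 + 17·13 = 445 edges.
F = 2 − V + E = 2 − 238 + 445 = 209.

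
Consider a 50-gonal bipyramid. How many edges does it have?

150

A bipyramid over an n-gon has 2n triangular faces and n + 2 vertices: V = 50 + 2 = 52, E = 3·50 = 150, F = 2·50 = 100.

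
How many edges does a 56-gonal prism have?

A prism on an n-gon has two n-gon bases and n rectangular sides: V = 2·56 = 112, E = 3·56 = 168, F = 56 + 2 = 58.

168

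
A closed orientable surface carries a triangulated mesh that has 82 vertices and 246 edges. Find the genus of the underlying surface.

1

Every face is a triangle and each edge borders two faces, so 3F = 2·246, giving F = 164.
χ = V − E + F = 82 − 246 + 164 = 0.
For a closed orientable surface χ = 2 − 2g, so g = (2 − (0))/2 = 1.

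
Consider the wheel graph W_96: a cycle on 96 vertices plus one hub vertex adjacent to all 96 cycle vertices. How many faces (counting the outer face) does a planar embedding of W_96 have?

W_96 has V = 96 + 1 = 97 vertices and E = 2·96 = 192 edges.
By Euler's formula F = 2 − V + E = 2 − 97 + 192 = 97.

97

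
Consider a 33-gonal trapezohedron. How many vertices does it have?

68

The n-trapezohedron (dual of the n-antiprism) has V = 2·33 + 2 = 68, E = 4·33 = 132, F = 2·33 = 66.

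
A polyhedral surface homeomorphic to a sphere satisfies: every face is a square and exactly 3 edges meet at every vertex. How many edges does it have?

Each face has 4 edges and each edge borders two faces, so 2E = 4F.
Each vertex has degree 3, so 3V = 2E and hence V = 4F/3.
Euler: V − E + F = 2 ⇒ (4F/3) − (4F/2) + F = 2.
Multiply by 6: (8 − 12 + 6)F = 12, i.e. 2F = 12.
So F = 6, E = 4·6/2 = 12, V = 4·6/3 = 8.

12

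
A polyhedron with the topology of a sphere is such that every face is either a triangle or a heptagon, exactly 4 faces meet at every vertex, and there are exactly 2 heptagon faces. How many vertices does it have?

14

Let x be the number of triangles; then F = 2 + x.
Edge–face incidences: 2E = 7·2 + 3·x = 14 + 3x.
Every vertex has degree 4, so 4V = 2E.
Euler: V − E + F = 2 ⇒ (2E)/4 − E + (2 + x) = 2.
Multiply by 8: 2·(2E) − 4·(2E) + 8·(2 + x) = 16, i.e. 16 + 8x − 2·(14 + 3x) = 16.
Collecting terms: 2x − 12 = 16, so 2x = 28, so x = 14.
Then 2E = 14 + 3·14 = 56, so E = 28, V = 2E/4 = 14, F = 2 + 14 = 16.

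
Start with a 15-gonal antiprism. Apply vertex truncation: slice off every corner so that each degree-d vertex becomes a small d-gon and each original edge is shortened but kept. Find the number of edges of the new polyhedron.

180

The base solid has V = 30, E = 60, F = 32.
Truncation replaces each original edge-end by a new vertex, so V′ = 2E = 120.
Each original edge survives, and each old vertex of degree d contributes d new edges; summing degrees gives Σd = 2E, so E′ = E + 2E = 3E = 180.
Each original face survives and each original vertex becomes one new face: F′ = F + V = 62.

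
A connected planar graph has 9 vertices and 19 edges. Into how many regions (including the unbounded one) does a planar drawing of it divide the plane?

Euler's formula for a connected plane graph: V − E + F = 2, so F = 2 − 9 + 19 = 12.

12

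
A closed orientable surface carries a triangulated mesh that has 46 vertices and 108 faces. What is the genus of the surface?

5

Every face is a triangle, so 2E = 3·108 = 324, giving E = 162.
χ = V − E + F = 46 − 162 + 108 = -8.
For a closed orientable surface χ = 2 − 2g, so g = (2 − (-8))/2 = 5.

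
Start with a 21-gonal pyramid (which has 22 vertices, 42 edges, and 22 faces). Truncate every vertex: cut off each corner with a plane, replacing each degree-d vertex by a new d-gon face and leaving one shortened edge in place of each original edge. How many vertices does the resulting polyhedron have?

84

Truncation replaces each original edge-end by a new vertex, so V′ = 2E = 84.
Each original edge survives, and each old vertex of degree d contributes d new edges; summing degrees gives Σd = 2E, so E′ = E + 2E = 3E = 126.
Each original face survives and each original vertex becomes one new face: F′ = F + V = 44.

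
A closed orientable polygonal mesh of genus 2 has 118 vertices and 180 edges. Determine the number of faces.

For a closed orientable surface of genus 2, χ = 2 − 2·2 = -2.
F = -2 − V + E = -2 − 118 + 180 = 60.

60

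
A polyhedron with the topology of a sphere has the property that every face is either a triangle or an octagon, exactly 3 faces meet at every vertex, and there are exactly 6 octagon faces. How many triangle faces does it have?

8

Let x be the number of triangles; then F = 6 + x.
Edge–face incidences: 2E = 8·6 + 3·x = 48 + 3x.
Every vertex has degree 3, so 3V = 2E.
Euler: V − E + F = 2 ⇒ (2E)/3 − E + (6 + x) = 2.
Multiply by 6: 2·(2E) − 3·(2E) + 6·(6 + x) = 12, i.e. 36 + 6x − (48 + 3x) = 12.
Collecting terms: 3x − 12 = 12, so 3x = 24, so x = 8.
Then 2E = 48 + 3·8 = 72, so E = 36, V = 2E/3 = 24, F = 6 + 8 = 14.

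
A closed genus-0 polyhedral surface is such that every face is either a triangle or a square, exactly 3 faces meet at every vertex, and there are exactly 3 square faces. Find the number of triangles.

Let x be the number of triangles; then F = 3 + x.
Edge–face incidences: 2E = 4·3 + 3·x = 12 + 3x.
Every vertex has degree 3, so 3V = 2E.
Euler: V − E + F = 2 ⇒ (2E)/3 − E + (3 + x) = 2.
Multiply by 6: 2·(2E) − 3·(2E) + 6·(3 + x) = 12, i.e. 18 + 6x − (12 + 3x) = 12.
Collecting terms: 3x + 6 = 12, so 3x = 6, so x = 2.
Then 2E = 12 + 3·2 = 18, so E = 9, V = 2E/3 = 6, F = 3 + 2 = 5.

2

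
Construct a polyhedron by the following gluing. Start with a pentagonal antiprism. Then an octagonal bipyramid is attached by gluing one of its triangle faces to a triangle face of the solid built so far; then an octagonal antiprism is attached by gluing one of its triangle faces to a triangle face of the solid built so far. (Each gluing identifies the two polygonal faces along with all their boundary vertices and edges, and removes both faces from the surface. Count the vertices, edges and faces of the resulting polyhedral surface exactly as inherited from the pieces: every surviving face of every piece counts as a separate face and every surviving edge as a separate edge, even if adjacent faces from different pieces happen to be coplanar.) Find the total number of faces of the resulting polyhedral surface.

42

A pentagonal antiprism: V=10, E=20, F=12.
Attach an octagonal bipyramid (V=10, E=24, F=16) along a 3-gon: merge 3 vertices and 3 edges, delete both glued faces → V=17, E=41, F=26.
Attach an octagonal antiprism (V=16, E=32, F=18) along a 3-gon: merge 3 vertices and 3 edges, delete both glued faces → V=30, E=70, F=42.
Check: V − E + F = 30 − 70 + 42 = 2.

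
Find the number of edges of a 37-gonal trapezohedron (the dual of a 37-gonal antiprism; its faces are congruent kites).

148

The n-trapezohedron (dual of the n-antiprism) has V = 2·37 + 2 = 76, E = 4·37 = 148, F = 2·37 = 74.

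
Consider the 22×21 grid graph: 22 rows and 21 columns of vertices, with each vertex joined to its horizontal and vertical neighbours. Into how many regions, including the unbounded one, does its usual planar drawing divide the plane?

421

The grid has V = 22·21 = 462 vertices and E = 22·20 + 21·21 = 881 edges.
F = 2 − V + E = 2 − 462 + 881 = 421.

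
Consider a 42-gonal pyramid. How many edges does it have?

A pyramid on an n-gon base has one n-gon and n triangles: V = 42 + 1 = 43, E = 2·42 = 84, F = 42 + 1 = 43.
Check: V − E + F = 43 − 84 + 43 = 2.

84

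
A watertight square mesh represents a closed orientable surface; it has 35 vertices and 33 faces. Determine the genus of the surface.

Every face is a square, so 2E = 4·33 = 132, giving E = 66.
χ = V − E + F = 35 − 66 + 33 = 2.
For a closed orientable surface χ = 2 − 2g, so g = (2 − (2))/2 = 0.

0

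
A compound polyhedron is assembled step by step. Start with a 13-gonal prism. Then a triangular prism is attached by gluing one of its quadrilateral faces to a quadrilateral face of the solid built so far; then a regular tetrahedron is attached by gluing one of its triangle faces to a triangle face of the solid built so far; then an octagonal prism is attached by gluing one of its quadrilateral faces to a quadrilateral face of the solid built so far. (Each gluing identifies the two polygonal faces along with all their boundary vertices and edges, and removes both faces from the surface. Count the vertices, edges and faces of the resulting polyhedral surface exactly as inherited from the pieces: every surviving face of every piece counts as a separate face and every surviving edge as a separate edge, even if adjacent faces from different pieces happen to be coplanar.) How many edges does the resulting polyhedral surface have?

A 13-gonal prism: V=26, E=39, F=15.
Attach a triangular prism (V=6, E=9, F=5) along a 4-gon: merge 4 vertices and 4 edges, delete both glued faces → V=28, E=44, F=18.
Attach a regular tetrahedron (V=4, E=6, F=4) along a 3-gon: merge 3 vertices and 3 edges, delete both glued faces → V=29, E=47, F=20.
Attach an octagonal prism (V=16, E=24, F=10) along a 4-gon: merge 4 vertices and 4 edges, delete both glued faces → V=41, E=67, F=28.
Check: V − E + F = 41 − 67 + 28 = 2.

67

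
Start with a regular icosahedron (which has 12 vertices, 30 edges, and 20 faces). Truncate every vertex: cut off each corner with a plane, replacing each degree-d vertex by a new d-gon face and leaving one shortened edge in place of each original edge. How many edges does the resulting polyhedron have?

Truncation replaces each original edge-end by a new vertex, so V′ = 2E = 60.
Each original edge survives, and each old vertex of degree d contributes d new edges; summing degrees gives Σd = 2E, so E′ = E + 2E = 3E = 90.
Each original face survives and each original vertex becomes one new face: F′ = F + V = 32.

90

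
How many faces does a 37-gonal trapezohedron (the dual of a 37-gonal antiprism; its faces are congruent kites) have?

The n-trapezohedron (dual of the n-antiprism) has V = 2·37 + 2 = 76, E = 4·37 = 148, F = 2·37 = 74.
Check: V − E + F = 76 − 148 + 74 = 2.

74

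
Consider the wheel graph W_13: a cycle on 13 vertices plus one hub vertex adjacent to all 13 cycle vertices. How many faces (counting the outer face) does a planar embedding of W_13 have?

14

W_13 has V = 13 + 1 = 14 vertices and E = 2·13 = 26 edges.
By Euler's formula F = 2 − V + E = 2 − 14 + 26 = 14.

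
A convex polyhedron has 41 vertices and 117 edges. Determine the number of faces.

Here V − E + F = 2.
F = 2 − V + E = 2 − 41 + 117 = 78.

78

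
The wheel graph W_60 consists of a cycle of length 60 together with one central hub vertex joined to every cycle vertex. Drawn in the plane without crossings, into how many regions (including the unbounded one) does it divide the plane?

W_60 has V = 60 + 1 = 61 vertices and E = 2·60 = 120 edges.
By Euler's formula F = 2 − V + E = 2 − 61 + 120 = 61.

61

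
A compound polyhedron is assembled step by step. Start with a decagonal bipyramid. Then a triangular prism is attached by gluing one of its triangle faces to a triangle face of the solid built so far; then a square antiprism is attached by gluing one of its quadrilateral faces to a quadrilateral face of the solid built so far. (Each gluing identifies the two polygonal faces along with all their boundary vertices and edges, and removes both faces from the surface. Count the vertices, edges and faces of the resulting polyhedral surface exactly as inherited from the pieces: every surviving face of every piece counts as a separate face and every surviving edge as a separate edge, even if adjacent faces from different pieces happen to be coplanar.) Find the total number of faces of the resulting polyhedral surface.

31

A decagonal bipyramid: V=12, E=30, F=20.
Attach a triangular prism (V=6, E=9, F=5) along a 3-gon: merge 3 vertices and 3 edges, delete both glued faces → V=15, E=36, F=23.
Attach a square antiprism (V=8, E=16, F=10) along a 4-gon: merge 4 vertices and 4 edges, delete both glued faces → V=19, E=48, F=31.
Check: V − E + F = 19 − 48 + 31 = 2.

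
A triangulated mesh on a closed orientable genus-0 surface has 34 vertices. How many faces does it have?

64

χ = 2 − 2·0 = 2, and every face is a triangle so 3F = 2E.
V − E + F = 2 with E = 3F/2 gives 34 − (3/2 − 1)·F = 2, so F = 64 and E = 96.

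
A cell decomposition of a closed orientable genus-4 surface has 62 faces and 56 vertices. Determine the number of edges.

124

For a closed orientable surface of genus 4, χ = 2 − 2·4 = -6.
E = V + F − (-6) = 56 + 62 − (-6) = 124.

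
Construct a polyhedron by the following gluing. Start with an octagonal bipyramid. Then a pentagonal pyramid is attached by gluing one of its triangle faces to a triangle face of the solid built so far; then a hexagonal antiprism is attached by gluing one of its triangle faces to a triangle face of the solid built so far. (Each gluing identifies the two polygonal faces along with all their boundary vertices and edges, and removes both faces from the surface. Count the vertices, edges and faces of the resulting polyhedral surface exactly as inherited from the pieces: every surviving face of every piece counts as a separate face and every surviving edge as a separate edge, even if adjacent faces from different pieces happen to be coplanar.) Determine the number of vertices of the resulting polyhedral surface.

An octagonal bipyramid: V=10, E=24, F=16.
Attach a pentagonal pyramid (V=6, E=10, F=6) along a 3-gon: merge 3 vertices and 3 edges, delete both glued faces → V=13, E=31, F=20.
Attach a hexagonal antiprism (V=12, E=24, F=14) along a 3-gon: merge 3 vertices and 3 edges, delete both glued faces → V=22, E=52, F=32.
Check: V − E + F = 22 − 52 + 32 = 2.

22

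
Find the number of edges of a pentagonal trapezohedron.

20

The n-trapezohedron (dual of the n-antiprism) has V = 2·5 + 2 = 12, E = 4·5 = 20, F = 2·5 = 10.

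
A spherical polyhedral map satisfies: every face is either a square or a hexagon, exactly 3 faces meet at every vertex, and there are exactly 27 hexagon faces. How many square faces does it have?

6

Let x be the number of squares; then F = 27 + x.
Edge–face incidences: 2E = 6·27 + 4·x = 162 + 4x.
Every vertex has degree 3, so 3V = 2E.
Euler: V − E + F = 2 ⇒ (2E)/3 − E + (27 + x) = 2.
Multiply by 6: 2·(2E) − 3·(2E) + 6·(27 + x) = 12, i.e. 162 + 6x − (162 + 4x) = 12.
Collecting terms: 2x = 12, so x = 6.
Then 2E = 162 + 4·6 = 186, so E = 93, V = 2E/3 = 62, F = 27 + 6 = 33.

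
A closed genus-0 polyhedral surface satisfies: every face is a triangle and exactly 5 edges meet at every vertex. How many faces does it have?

20

Each face has 3 edges and each edge borders two faces, so 2E = 3F.
Each vertex has degree 5, so 5V = 2E and hence V = 3F/5.
Euler: V − E + F = 2 ⇒ (3F/5) − (3F/2) + F = 2.
Multiply by 10: (6 − 15 + 10)F = 20, i.e. 1F = 20.
So F = 20, E = 3·20/2 = 30, V = 3·20/5 = 12.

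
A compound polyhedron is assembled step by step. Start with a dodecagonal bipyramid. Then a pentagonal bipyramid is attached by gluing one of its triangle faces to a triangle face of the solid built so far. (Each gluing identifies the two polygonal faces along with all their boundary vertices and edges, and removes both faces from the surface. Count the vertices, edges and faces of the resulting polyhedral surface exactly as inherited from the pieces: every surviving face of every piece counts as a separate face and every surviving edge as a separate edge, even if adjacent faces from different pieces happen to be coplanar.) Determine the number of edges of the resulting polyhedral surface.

A dodecagonal bipyramid: V=14, E=36, F=24.
Attach a pentagonal bipyramid (V=7, E=15, F=10) along a 3-gon: merge 3 vertices and 3 edges, delete both glued faces → V=18, E=48, F=32.
Check: V − E + F = 18 − 48 + 32 = 2.

48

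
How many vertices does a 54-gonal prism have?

A prism on an n-gon has two n-gon bases and n rectangular sides: V = 2·54 = 108, E = 3·54 = 162, F = 54 + 2 = 56.

108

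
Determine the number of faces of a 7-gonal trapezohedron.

The n-trapezohedron (dual of the n-antiprism) has V = 2·7 + 2 = 16, E = 4·7 = 28, F = 2·7 = 14.

14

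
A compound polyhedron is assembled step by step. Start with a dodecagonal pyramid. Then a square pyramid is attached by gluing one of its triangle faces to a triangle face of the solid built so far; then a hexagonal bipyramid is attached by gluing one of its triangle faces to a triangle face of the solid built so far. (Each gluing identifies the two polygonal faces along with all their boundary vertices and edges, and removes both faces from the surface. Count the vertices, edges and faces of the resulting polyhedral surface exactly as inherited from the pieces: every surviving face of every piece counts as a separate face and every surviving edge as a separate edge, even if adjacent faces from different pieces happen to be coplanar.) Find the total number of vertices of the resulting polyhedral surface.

A dodecagonal pyramid: V=13, E=24, F=13.
Attach a square pyramid (V=5, E=8, F=5) along a 3-gon: merge 3 vertices and 3 edges, delete both glued faces → V=15, E=29, F=16.
Attach a hexagonal bipyramid (V=8, E=18, F=12) along a 3-gon: merge 3 vertices and 3 edges, delete both glued faces → V=20, E=44, F=26.
Check: V − E + F = 20 − 44 + 26 = 2.

20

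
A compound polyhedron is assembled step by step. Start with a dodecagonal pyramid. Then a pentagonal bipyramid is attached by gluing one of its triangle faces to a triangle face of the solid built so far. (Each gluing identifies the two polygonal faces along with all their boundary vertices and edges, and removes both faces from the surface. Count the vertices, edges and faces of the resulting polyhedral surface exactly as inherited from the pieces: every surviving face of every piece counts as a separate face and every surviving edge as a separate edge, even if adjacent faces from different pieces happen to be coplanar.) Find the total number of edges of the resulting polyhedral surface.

A dodecagonal pyramid: V=13, E=24, F=13.
Attach a pentagonal bipyramid (V=7, E=15, F=10) along a 3-gon: merge 3 vertices and 3 edges, delete both glued faces → V=17, E=36, F=21.
Check: V − E + F = 17 − 36 + 21 = 2.

36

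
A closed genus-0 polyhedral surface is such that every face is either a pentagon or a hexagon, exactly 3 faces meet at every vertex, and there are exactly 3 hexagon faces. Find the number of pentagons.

Let x be the number of pentagons; then F = 3 + x.
Edge–face incidences: 2E = 6·3 + 5·x = 18 + 5x.
Every vertex has degree 3, so 3V = 2E.
Euler: V − E + F = 2 ⇒ (2E)/3 − E + (3 + x) = 2.
Multiply by 6: 2·(2E) − 3·(2E) + 6·(3 + x) = 12, i.e. 18 + 6x − (18 + 5x) = 12.
Collecting terms: x = 12.
Then 2E = 18 + 5·12 = 78, so E = 39, V = 2E/3 = 26, F = 3 + 12 = 15.

12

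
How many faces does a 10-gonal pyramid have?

11

A pyramid on an n-gon base has one n-gon and n triangles: V = 10 + 1 = 11, E = 2·10 = 20, F = 10 + 1 = 11.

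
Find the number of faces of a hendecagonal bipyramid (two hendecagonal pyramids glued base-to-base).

22

A bipyramid over an n-gon has 2n triangular faces and n + 2 vertices: V = 11 + 2 = 13, E = 3·11 = 33, F = 2·11 = 22.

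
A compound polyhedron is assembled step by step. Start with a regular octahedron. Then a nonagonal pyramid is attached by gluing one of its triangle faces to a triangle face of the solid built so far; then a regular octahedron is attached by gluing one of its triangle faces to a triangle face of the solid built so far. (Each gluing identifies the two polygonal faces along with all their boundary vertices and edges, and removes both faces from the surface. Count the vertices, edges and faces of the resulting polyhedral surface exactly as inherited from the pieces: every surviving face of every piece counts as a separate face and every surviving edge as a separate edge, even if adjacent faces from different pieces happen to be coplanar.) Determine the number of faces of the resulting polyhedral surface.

22

A regular octahedron: V=6, E=12, F=8.
Attach a nonagonal pyramid (V=10, E=18, F=10) along a 3-gon: merge 3 vertices and 3 edges, delete both glued faces → V=13, E=27, F=16.
Attach a regular octahedron (V=6, E=12, F=8) along a 3-gon: merge 3 vertices and 3 edges, delete both glued faces → V=16, E=36, F=22.
Check: V − E + F = 16 − 36 + 22 = 2.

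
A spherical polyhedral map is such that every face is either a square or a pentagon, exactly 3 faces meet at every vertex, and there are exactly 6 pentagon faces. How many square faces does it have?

3

Let x be the number of squares; then F = 6 + x.
Edge–face incidences: 2E = 5·6 + 4·x = 30 + 4x.
Every vertex has degree 3, so 3V = 2E.
Euler: V − E + F = 2 ⇒ (2E)/3 − E + (6 + x) = 2.
Multiply by 6: 2·(2E) − 3·(2E) + 6·(6 + x) = 12, i.e. 36 + 6x − (30 + 4x) = 12.
Collecting terms: 2x + 6 = 12, so 2x = 6, so x = 3.
Then 2E = 30 + 4·3 = 42, so E = 21, V = 2E/3 = 14, F = 6 + 3 = 9.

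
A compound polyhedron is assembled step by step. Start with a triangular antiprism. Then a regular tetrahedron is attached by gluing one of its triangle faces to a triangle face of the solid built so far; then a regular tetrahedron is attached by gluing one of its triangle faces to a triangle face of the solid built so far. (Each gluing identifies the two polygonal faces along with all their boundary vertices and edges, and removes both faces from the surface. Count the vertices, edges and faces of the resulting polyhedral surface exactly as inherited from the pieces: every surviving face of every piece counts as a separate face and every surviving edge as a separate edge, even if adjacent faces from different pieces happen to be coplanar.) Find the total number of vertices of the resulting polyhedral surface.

8

A triangular antiprism: V=6, E=12, F=8.
Attach a regular tetrahedron (V=4, E=6, F=4) along a 3-gon: merge 3 vertices and 3 edges, delete both glued faces → V=7, E=15, F=10.
Attach a regular tetrahedron (V=4, E=6, F=4) along a 3-gon: merge 3 vertices and 3 edges, delete both glued faces → V=8, E=18, F=12.
Check: V − E + F = 8 − 18 + 12 = 2.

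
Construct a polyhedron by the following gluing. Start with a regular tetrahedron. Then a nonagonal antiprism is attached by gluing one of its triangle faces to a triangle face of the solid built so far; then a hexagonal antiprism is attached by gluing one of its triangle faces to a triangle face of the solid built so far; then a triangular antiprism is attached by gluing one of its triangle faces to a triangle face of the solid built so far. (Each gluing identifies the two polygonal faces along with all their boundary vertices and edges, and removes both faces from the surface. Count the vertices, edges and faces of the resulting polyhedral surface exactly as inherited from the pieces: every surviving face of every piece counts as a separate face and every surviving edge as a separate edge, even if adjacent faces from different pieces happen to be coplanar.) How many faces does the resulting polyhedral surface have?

40

A regular tetrahedron: V=4, E=6, F=4.
Attach a nonagonal antiprism (V=18, E=36, F=20) along a 3-gon: merge 3 vertices and 3 edges, delete both glued faces → V=19, E=39, F=22.
Attach a hexagonal antiprism (V=12, E=24, F=14) along a 3-gon: merge 3 vertices and 3 edges, delete both glued faces → V=28, E=60, F=34.
Attach a triangular antiprism (V=6, E=12, F=8) along a 3-gon: merge 3 vertices and 3 edges, delete both glued faces → V=31, E=69, F=40.
Check: V − E + F = 31 − 69 + 40 = 2.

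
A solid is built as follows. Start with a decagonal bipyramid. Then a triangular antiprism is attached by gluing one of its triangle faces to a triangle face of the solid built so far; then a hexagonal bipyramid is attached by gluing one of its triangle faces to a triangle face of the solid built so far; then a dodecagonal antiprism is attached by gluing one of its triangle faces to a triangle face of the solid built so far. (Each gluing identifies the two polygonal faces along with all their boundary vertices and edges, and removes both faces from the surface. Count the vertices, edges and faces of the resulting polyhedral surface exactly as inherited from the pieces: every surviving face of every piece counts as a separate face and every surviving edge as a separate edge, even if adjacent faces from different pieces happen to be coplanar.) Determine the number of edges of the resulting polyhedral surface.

A decagonal bipyramid: V=12, E=30, F=20.
Attach a triangular antiprism (V=6, E=12, F=8) along a 3-gon: merge 3 vertices and 3 edges, delete both glued faces → V=15, E=39, F=26.
Attach a hexagonal bipyramid (V=8, E=18, F=12) along a 3-gon: merge 3 vertices and 3 edges, delete both glued faces → V=20, E=54, F=36.
Attach a dodecagonal antiprism (V=24, E=48, F=26) along a 3-gon: merge 3 vertices and 3 edges, delete both glued faces → V=41, E=99, F=60.
Check: V − E + F = 41 − 99 + 60 = 2.

99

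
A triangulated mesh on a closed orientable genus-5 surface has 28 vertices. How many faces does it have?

72

χ = 2 − 2·5 = -8, and every face is a triangle so 3F = 2E.
V − E + F = -8 with E = 3F/2 gives 28 − (3/2 − 1)·F = -8, so F = 72 and E = 108.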